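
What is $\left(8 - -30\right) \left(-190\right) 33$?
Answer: $-238260$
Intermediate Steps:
$\left(8 - -30\right) \left(-190\right) 33 = \left(8 + 30\right) \left(-190\right) 33 = 38 \left(-190\right) 33 = \left(-7220\right) 33 = -238260$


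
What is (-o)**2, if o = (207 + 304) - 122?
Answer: 151321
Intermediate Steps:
o = 389 (o = 511 - 122 = 389)
(-o)**2 = (-1*389)**2 = (-389)**2 = 151321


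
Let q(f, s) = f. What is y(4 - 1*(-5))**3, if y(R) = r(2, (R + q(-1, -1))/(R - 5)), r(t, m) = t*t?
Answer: 64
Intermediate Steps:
r(t, m) = t**2
y(R) = 4 (y(R) = 2**2 = 4)
y(4 - 1*(-5))**3 = 4**3 = 64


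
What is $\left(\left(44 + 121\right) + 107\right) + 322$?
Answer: $594$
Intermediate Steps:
$\left(\left(44 + 121\right) + 107\right) + 322 = \left(165 + 107\right) + 322 = 272 + 322 = 594$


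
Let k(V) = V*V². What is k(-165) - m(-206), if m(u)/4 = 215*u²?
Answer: -40987085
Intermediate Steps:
k(V) = V³
m(u) = 860*u² (m(u) = 4*(215*u²) = 860*u²)
k(-165) - m(-206) = (-165)³ - 860*(-206)² = -4492125 - 860*42436 = -4492125 - 1*36494960 = -4492125 - 36494960 = -40987085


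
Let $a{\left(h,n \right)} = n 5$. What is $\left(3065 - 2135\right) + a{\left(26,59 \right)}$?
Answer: $1225$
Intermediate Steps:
$a{\left(h,n \right)} = 5 n$
$\left(3065 - 2135\right) + a{\left(26,59 \right)} = \left(3065 - 2135\right) + 5 \cdot 59 = 930 + 295 = 1225$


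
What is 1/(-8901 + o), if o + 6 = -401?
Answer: -1/9308 ≈ -0.00010743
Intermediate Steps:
o = -407 (o = -6 - 401 = -407)
1/(-8901 + o) = 1/(-8901 - 407) = 1/(-9308) = -1/9308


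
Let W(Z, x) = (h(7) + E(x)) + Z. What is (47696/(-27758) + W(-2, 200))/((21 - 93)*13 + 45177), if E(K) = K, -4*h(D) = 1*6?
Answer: 5406751/1228041678 ≈ 0.0044027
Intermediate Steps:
h(D) = -3/2 (h(D) = -6/4 = -¼*6 = -3/2)
W(Z, x) = -3/2 + Z + x (W(Z, x) = (-3/2 + x) + Z = -3/2 + Z + x)
(47696/(-27758) + W(-2, 200))/((21 - 93)*13 + 45177) = (47696/(-27758) + (-3/2 - 2 + 200))/((21 - 93)*13 + 45177) = (47696*(-1/27758) + 393/2)/(-72*13 + 45177) = (-23848/13879 + 393/2)/(-936 + 45177) = (5406751/27758)/44241 = (5406751/27758)*(1/44241) = 5406751/1228041678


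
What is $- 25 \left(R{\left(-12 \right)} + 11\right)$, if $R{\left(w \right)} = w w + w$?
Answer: $-3575$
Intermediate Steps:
$R{\left(w \right)} = w + w^{2}$ ($R{\left(w \right)} = w^{2} + w = w + w^{2}$)
$- 25 \left(R{\left(-12 \right)} + 11\right) = - 25 \left(- 12 \left(1 - 12\right) + 11\right) = - 25 \left(\left(-12\right) \left(-11\right) + 11\right) = - 25 \left(132 + 11\right) = \left(-25\right) 143 = -3575$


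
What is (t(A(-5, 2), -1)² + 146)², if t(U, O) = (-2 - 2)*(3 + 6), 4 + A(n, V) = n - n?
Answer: 2079364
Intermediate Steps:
A(n, V) = -4 (A(n, V) = -4 + (n - n) = -4 + 0 = -4)
t(U, O) = -36 (t(U, O) = -4*9 = -36)
(t(A(-5, 2), -1)² + 146)² = ((-36)² + 146)² = (1296 + 146)² = 1442² = 2079364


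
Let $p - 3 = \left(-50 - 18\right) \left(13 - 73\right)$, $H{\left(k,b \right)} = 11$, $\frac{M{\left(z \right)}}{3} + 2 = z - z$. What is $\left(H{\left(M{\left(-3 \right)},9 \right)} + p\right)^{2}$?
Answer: $16760836$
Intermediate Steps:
$M{\left(z \right)} = -6$ ($M{\left(z \right)} = -6 + 3 \left(z - z\right) = -6 + 3 \cdot 0 = -6 + 0 = -6$)
$p = 4083$ ($p = 3 + \left(-50 - 18\right) \left(13 - 73\right) = 3 - -4080 = 3 + 4080 = 4083$)
$\left(H{\left(M{\left(-3 \right)},9 \right)} + p\right)^{2} = \left(11 + 4083\right)^{2} = 4094^{2} = 16760836$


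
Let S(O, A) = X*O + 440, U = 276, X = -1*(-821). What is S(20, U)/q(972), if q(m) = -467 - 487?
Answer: -2810/159 ≈ -17.673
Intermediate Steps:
X = 821
q(m) = -954
S(O, A) = 440 + 821*O (S(O, A) = 821*O + 440 = 440 + 821*O)
S(20, U)/q(972) = (440 + 821*20)/(-954) = (440 + 16420)*(-1/954) = 16860*(-1/954) = -2810/159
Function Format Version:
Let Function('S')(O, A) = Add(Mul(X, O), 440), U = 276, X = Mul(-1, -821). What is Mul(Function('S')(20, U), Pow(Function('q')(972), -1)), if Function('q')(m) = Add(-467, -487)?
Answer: Rational(-2810, 159) ≈ -17.673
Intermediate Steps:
X = 821
Function('q')(m) = -954
Function('S')(O, A) = Add(440, Mul(821, O)) (Function('S')(O, A) = Add(Mul(821, O), 440) = Add(440, Mul(821, O)))
Mul(Function('S')(20, U), Pow(Function('q')(972), -1)) = Mul(Add(440, Mul(821, 20)), Pow(-954, -1)) = Mul(Add(440, 16420), Rational(-1, 954)) = Mul(16860, Rational(-1, 954)) = Rational(-2810, 159)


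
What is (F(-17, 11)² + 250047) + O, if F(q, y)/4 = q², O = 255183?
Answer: 1841566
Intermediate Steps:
F(q, y) = 4*q²
(F(-17, 11)² + 250047) + O = ((4*(-17)²)² + 250047) + 255183 = ((4*289)² + 250047) + 255183 = (1156² + 250047) + 255183 = (1336336 + 250047) + 255183 = 1586383 + 255183 = 1841566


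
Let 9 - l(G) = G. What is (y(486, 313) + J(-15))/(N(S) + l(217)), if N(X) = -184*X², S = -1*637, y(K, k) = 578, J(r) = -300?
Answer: -139/37330852 ≈ -3.7235e-6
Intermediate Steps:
l(G) = 9 - G
S = -637
(y(486, 313) + J(-15))/(N(S) + l(217)) = (578 - 300)/(-184*(-637)² + (9 - 1*217)) = 278/(-184*405769 + (9 - 217)) = 278/(-74661496 - 208) = 278/(-74661704) = 278*(-1/74661704) = -139/37330852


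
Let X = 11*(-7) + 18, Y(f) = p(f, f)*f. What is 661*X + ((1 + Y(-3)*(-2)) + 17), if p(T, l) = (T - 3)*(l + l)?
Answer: -38765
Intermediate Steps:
p(T, l) = 2*l*(-3 + T) (p(T, l) = (-3 + T)*(2*l) = 2*l*(-3 + T))
Y(f) = 2*f²*(-3 + f) (Y(f) = (2*f*(-3 + f))*f = 2*f²*(-3 + f))
X = -59 (X = -77 + 18 = -59)
661*X + ((1 + Y(-3)*(-2)) + 17) = 661*(-59) + ((1 + (2*(-3)²*(-3 - 3))*(-2)) + 17) = -38999 + ((1 + (2*9*(-6))*(-2)) + 17) = -38999 + ((1 - 108*(-2)) + 17) = -38999 + ((1 + 216) + 17) = -38999 + (217 + 17) = -38999 + 234 = -38765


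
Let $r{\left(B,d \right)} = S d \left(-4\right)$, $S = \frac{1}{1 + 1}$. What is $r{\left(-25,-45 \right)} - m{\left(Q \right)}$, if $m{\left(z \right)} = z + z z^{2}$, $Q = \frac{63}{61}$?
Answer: $\frac{19943820}{226981} \approx 87.866$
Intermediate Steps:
$Q = \frac{63}{61}$ ($Q = 63 \cdot \frac{1}{61} = \frac{63}{61} \approx 1.0328$)
$S = \frac{1}{2} \approx 0.5$
$m{\left(z \right)} = z + z^{3}$
$r{\left(B,d \right)} = - 2 d$ ($r{\left(B,d \right)} = \frac{d}{2} \left(-4\right) = - 2 d$)
$r{\left(-25,-45 \right)} - m{\left(Q \right)} = \left(-2\right) \left(-45\right) - \left(\frac{63}{61} + \left(\frac{63}{61}\right)^{3}\right) = 90 - \left(\frac{63}{61} + \frac{250047}{226981}\right) = 90 - \frac{484470}{226981} = \frac{19943820}{226981}$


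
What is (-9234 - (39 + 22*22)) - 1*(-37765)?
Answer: 28008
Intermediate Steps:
(-9234 - (39 + 22*22)) - 1*(-37765) = (-9234 - (39 + 484)) + 37765 = (-9234 - 1*523) + 37765 = (-9234 - 523) + 37765 = -9757 + 37765 = 28008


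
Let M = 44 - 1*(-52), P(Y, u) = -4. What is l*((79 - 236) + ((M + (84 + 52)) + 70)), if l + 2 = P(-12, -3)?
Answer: -870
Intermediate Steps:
l = -6 (l = -2 - 4 = -6)
M = 96 (M = 44 + 52 = 96)
l*((79 - 236) + ((M + (84 + 52)) + 70)) = -6*((79 - 236) + ((96 + (84 + 52)) + 70)) = -6*(-157 + ((96 + 136) + 70)) = -6*(-157 + (232 + 70)) = -6*(-157 + 302) = -6*145 = -870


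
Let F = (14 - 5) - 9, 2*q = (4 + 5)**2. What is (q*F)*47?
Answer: 0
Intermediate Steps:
q = 81/2 (q = (4 + 5)**2/2 = (1/2)*9**2 = (1/2)*81 = 81/2 ≈ 40.500)
F = 0 (F = 9 - 9 = 0)
(q*F)*47 = ((81/2)*0)*47 = 0*47 = 0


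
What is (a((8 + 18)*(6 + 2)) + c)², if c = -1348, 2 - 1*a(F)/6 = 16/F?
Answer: 301855876/169 ≈ 1.7861e+6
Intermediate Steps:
a(F) = 12 - 96/F
(a((8 + 18)*(6 + 2)) + c)² = ((12 - 96*1/((6 + 2)*(8 + 18))) - 1348)² = ((12 - 96/(26*8)) - 1348)² = ((12 - 96/208) - 1348)² = ((12 - 96*1/208) - 1348)² = ((12 - 6/13) - 1348)² = (150/13 - 1348)² = (-17374/13)² = 301855876/169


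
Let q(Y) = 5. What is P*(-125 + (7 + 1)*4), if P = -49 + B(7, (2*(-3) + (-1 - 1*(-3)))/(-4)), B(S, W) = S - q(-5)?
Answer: 4371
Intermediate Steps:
B(S, W) = -5 + S (B(S, W) = S - 1*5 = S - 5 = -5 + S)
P = -47 (P = -49 + (-5 + 7) = -49 + 2 = -47)
P*(-125 + (7 + 1)*4) = -47*(-125 + (7 + 1)*4) = -47*(-125 + 8*4) = -47*(-125 + 32) = -47*(-93) = 4371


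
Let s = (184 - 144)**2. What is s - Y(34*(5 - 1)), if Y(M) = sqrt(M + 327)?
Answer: 1600 - sqrt(463) ≈ 1578.5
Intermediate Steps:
Y(M) = sqrt(327 + M)
s = 1600 (s = 40**2 = 1600)
s - Y(34*(5 - 1)) = 1600 - sqrt(327 + 34*(5 - 1)) = 1600 - sqrt(327 + 34*4) = 1600 - sqrt(327 + 136) = 1600 - sqrt(463)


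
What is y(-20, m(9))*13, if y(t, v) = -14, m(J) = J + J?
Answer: -182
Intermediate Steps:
m(J) = 2*J
y(-20, m(9))*13 = -14*13 = -182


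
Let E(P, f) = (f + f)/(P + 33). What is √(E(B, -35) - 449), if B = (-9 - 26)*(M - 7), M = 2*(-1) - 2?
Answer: 2*I*√4905021/209 ≈ 21.194*I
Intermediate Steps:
M = -4 (M = -2 - 2 = -4)
B = 385 (B = (-9 - 26)*(-4 - 7) = -35*(-11) = 385)
E(P, f) = 2*f/(33 + P) (E(P, f) = (2*f)/(33 + P) = 2*f/(33 + P))
√(E(B, -35) - 449) = √(2*(-35)/(33 + 385) - 449) = √(2*(-35)/418 - 449) = √(2*(-35)*(1/418) - 449) = √(-35/209 - 449) = √(-93876/209) = 2*I*√4905021/209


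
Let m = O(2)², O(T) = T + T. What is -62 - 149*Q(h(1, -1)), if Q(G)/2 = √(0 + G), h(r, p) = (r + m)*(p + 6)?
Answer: -62 - 298*√85 ≈ -2809.4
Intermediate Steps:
O(T) = 2*T
m = 16 (m = (2*2)² = 4² = 16)
h(r, p) = (6 + p)*(16 + r) (h(r, p) = (r + 16)*(p + 6) = (16 + r)*(6 + p) = (6 + p)*(16 + r))
Q(G) = 2*√G (Q(G) = 2*√(0 + G) = 2*√G)
-62 - 149*Q(h(1, -1)) = -62 - 298*√(96 + 6*1 + 16*(-1) - 1*1) = -62 - 298*√(96 + 6 - 16 - 1) = -62 - 298*√85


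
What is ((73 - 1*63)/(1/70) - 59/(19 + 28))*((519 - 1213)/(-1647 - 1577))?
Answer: 11395827/75764 ≈ 150.41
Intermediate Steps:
((73 - 1*63)/(1/70) - 59/(19 + 28))*((519 - 1213)/(-1647 - 1577)) = ((73 - 63)/(1/70) - 59/47)*(-694/(-3224)) = (10*70 - 59*1/47)*(-694*(-1/3224)) = (700 - 59/47)*(347/1612) = (32841/47)*(347/1612) = 11395827/75764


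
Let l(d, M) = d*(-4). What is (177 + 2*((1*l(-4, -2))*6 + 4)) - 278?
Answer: 99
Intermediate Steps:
l(d, M) = -4*d
(177 + 2*((1*l(-4, -2))*6 + 4)) - 278 = (177 + 2*((1*(-4*(-4)))*6 + 4)) - 278 = (177 + 2*((1*16)*6 + 4)) - 278 = (177 + 2*(16*6 + 4)) - 278 = (177 + 2*(96 + 4)) - 278 = (177 + 2*100) - 278 = (177 + 200) - 278 = 377 - 278 = 99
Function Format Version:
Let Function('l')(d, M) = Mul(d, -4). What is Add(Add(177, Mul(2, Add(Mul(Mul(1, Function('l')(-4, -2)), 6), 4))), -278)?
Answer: 99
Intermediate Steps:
Function('l')(d, M) = Mul(-4, d)
Add(Add(177, Mul(2, Add(Mul(Mul(1, Function('l')(-4, -2)), 6), 4))), -278) = Add(Add(177, Mul(2, Add(Mul(Mul(1, Mul(-4, -4)), 6), 4))), -278) = Add(Add(177, Mul(2, Add(Mul(Mul(1, 16), 6), 4))), -278) = Add(Add(177, Mul(2, Add(Mul(16, 6), 4))), -278) = Add(Add(177, Mul(2, Add(96, 4))), -278) = Add(Add(177, Mul(2, 100)), -278) = Add(Add(177, 200), -278) = Add(377, -278) = 99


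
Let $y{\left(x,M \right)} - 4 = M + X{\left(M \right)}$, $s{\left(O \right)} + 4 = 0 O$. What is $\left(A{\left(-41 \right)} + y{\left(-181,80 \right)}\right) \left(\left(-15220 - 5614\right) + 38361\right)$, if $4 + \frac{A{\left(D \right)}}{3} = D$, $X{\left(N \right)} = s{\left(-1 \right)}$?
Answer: $-963985$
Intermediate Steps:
$s{\left(O \right)} = -4$ ($s{\left(O \right)} = -4 + 0 O = -4 + 0 = -4$)
$X{\left(N \right)} = -4$
$A{\left(D \right)} = -12 + 3 D$
$y{\left(x,M \right)} = M$ ($y{\left(x,M \right)} = 4 + \left(M - 4\right) = 4 + \left(-4 + M\right) = M$)
$\left(A{\left(-41 \right)} + y{\left(-181,80 \right)}\right) \left(\left(-15220 - 5614\right) + 38361\right) = \left(\left(-12 + 3 \left(-41\right)\right) + 80\right) \left(\left(-15220 - 5614\right) + 38361\right) = \left(\left(-12 - 123\right) + 80\right) \left(-20834 + 38361\right) = \left(-135 + 80\right) 17527 = \left(-55\right) 17527 = -963985$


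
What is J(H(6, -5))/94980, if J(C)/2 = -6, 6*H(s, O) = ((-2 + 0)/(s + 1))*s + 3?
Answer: -1/7915 ≈ -0.00012634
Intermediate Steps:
H(s, O) = ½ - s/(3*(1 + s)) (H(s, O) = (((-2 + 0)/(s + 1))*s + 3)/6 = ((-2/(1 + s))*s + 3)/6 = (-2*s/(1 + s) + 3)/6 = (3 - 2*s/(1 + s))/6 = ½ - s/(3*(1 + s)))
J(C) = -12 (J(C) = 2*(-6) = -12)
J(H(6, -5))/94980 = -12/94980 = -12*1/94980 = -1/7915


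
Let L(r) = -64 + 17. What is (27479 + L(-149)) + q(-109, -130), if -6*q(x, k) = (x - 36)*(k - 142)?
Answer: 62576/3 ≈ 20859.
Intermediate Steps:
q(x, k) = -(-142 + k)*(-36 + x)/6 (q(x, k) = -(x - 36)*(k - 142)/6 = -(-36 + x)*(-142 + k)/6 = -(-142 + k)*(-36 + x)/6)
L(r) = -47
(27479 + L(-149)) + q(-109, -130) = (27479 - 47) + (-852 + 6*(-130) + (71/3)*(-109) - ⅙*(-130)*(-109)) = 27432 + (-852 - 780 - 7739/3 - 7085/3) = 27432 - 19720/3 = 62576/3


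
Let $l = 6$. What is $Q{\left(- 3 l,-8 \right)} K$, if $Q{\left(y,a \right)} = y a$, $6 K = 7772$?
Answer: $186528$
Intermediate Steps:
$K = \frac{3886}{3}$ ($K = \frac{1}{6} \cdot 7772 = \frac{3886}{3} \approx 1295.3$)
$Q{\left(y,a \right)} = a y$
$Q{\left(- 3 l,-8 \right)} K = - 8 \left(\left(-3\right) 6\right) \frac{3886}{3} = \left(-8\right) \left(-18\right) \frac{3886}{3} = 144 \cdot \frac{3886}{3} = 186528$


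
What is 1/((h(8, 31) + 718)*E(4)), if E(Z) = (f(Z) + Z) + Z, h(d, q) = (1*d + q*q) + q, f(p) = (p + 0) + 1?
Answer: 1/22334 ≈ 4.4775e-5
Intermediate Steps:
f(p) = 1 + p (f(p) = p + 1 = 1 + p)
h(d, q) = d + q + q**2 (h(d, q) = (d + q**2) + q = d + q + q**2)
E(Z) = 1 + 3*Z (E(Z) = ((1 + Z) + Z) + Z = (1 + 2*Z) + Z = 1 + 3*Z)
1/((h(8, 31) + 718)*E(4)) = 1/(((8 + 31 + 31**2) + 718)*(1 + 3*4)) = 1/(((8 + 31 + 961) + 718)*(1 + 12)) = 1/((1000 + 718)*13) = (1/13)/1718 = (1/1718)*(1/13) = 1/22334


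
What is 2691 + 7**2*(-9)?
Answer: 2250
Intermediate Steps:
2691 + 7**2*(-9) = 2691 + 49*(-9) = 2691 - 441 = 2250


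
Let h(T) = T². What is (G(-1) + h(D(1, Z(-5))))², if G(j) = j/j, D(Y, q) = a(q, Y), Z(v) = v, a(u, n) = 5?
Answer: 676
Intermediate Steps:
D(Y, q) = 5
G(j) = 1
(G(-1) + h(D(1, Z(-5))))² = (1 + 5²)² = (1 + 25)² = 26² = 676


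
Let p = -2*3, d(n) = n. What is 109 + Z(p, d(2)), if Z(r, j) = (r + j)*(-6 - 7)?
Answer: 161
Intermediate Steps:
p = -6
Z(r, j) = -13*j - 13*r (Z(r, j) = (j + r)*(-13) = -13*j - 13*r)
109 + Z(p, d(2)) = 109 + (-13*2 - 13*(-6)) = 109 + (-26 + 78) = 109 + 52 = 161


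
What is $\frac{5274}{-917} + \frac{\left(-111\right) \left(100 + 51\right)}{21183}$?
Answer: $- \frac{42362993}{6474937} \approx -6.5426$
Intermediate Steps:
$\frac{5274}{-917} + \frac{\left(-111\right) \left(100 + 51\right)}{21183} = 5274 \left(- \frac{1}{917}\right) + \left(-111\right) 151 \cdot \frac{1}{21183} = - \frac{5274}{917} - \frac{5587}{7061} = - \frac{42362993}{6474937}$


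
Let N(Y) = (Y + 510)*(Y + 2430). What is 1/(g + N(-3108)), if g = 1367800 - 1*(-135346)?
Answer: 1/3264590 ≈ 3.0632e-7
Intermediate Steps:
N(Y) = (510 + Y)*(2430 + Y)
g = 1503146 (g = 1367800 + 135346 = 1503146)
1/(g + N(-3108)) = 1/(1503146 + (1239300 + (-3108)² + 2940*(-3108))) = 1/(1503146 + (1239300 + 9659664 - 9137520)) = 1/(1503146 + 1761444) = 1/3264590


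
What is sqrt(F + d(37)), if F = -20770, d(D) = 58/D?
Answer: 4*I*sqrt(1776999)/37 ≈ 144.11*I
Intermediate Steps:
sqrt(F + d(37)) = sqrt(-20770 + 58/37) = sqrt(-768432/37) = 4*I*sqrt(1776999)/37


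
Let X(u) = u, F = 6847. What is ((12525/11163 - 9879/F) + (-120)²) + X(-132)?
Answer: 363507464582/25477687 ≈ 14268.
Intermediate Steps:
((12525/11163 - 9879/F) + (-120)²) + X(-132) = ((12525/11163 - 9879/6847) + (-120)²) - 132 = ((12525*(1/11163) - 9879*1/6847) + 14400) - 132 = ((4175/3721 - 9879/6847) + 14400) - 132 = (-8173534/25477687 + 14400) - 132 = 366870519266/25477687 - 132 = 363507464582/25477687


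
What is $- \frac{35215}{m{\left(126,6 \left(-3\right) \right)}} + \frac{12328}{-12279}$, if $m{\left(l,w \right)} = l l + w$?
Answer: $- \frac{209300803}{64906794} \approx -3.2246$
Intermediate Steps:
$m{\left(l,w \right)} = w + l^{2}$ ($m{\left(l,w \right)} = l^{2} + w = w + l^{2}$)
$- \frac{35215}{m{\left(126,6 \left(-3\right) \right)}} + \frac{12328}{-12279} = - \frac{35215}{6 \left(-3\right) + 126^{2}} + \frac{12328}{-12279} = - \frac{35215}{-18 + 15876} + 12328 \left(- \frac{1}{12279}\right) = - \frac{35215}{15858} - \frac{12328}{12279} = - \frac{209300803}{64906794}$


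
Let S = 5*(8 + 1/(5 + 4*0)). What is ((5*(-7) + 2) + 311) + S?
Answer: 319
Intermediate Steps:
S = 41 (S = 5*(8 + 1/(5 + 0)) = 5*(8 + 1/5) = 5*(8 + ⅕) = 5*(41/5) = 41)
((5*(-7) + 2) + 311) + S = ((5*(-7) + 2) + 311) + 41 = ((-35 + 2) + 311) + 41 = (-33 + 311) + 41 = 278 + 41 = 319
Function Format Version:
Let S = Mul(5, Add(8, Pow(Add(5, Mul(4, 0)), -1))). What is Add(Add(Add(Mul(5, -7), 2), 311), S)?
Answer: 319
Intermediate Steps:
S = 41 (S = Mul(5, Add(8, Pow(Add(5, 0), -1))) = Mul(5, Add(8, Pow(5, -1))) = Mul(5, Add(8, Rational(1, 5))) = Mul(5, Rational(41, 5)) = 41)
Add(Add(Add(Mul(5, -7), 2), 311), S) = Add(Add(Add(Mul(5, -7), 2), 311), 41) = Add(Add(Add(-35, 2), 311), 41) = Add(Add(-33, 311), 41) = Add(278, 41) = 319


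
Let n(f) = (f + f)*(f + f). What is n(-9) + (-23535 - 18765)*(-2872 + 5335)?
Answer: -104184576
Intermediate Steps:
n(f) = 4*f² (n(f) = (2*f)*(2*f) = 4*f²)
n(-9) + (-23535 - 18765)*(-2872 + 5335) = 4*(-9)² + (-23535 - 18765)*(-2872 + 5335) = 4*81 - 42300*2463 = 324 - 104184900 = -104184576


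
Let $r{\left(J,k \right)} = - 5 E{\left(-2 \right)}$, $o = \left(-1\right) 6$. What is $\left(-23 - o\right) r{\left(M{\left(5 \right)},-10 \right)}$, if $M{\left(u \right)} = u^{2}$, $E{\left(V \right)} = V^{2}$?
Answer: $340$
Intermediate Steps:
$o = -6$
$r{\left(J,k \right)} = -20$ ($r{\left(J,k \right)} = - 5 \left(-2\right)^{2} = \left(-5\right) 4 = -20$)
$\left(-23 - o\right) r{\left(M{\left(5 \right)},-10 \right)} = \left(-23 - -6\right) \left(-20\right) = \left(-23 + 6\right) \left(-20\right) = \left(-17\right) \left(-20\right) = 340$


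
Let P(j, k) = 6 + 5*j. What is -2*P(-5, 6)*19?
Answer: 722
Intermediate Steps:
-2*P(-5, 6)*19 = -2*(6 + 5*(-5))*19 = -2*(6 - 25)*19 = -2*(-19)*19 = 38*19 = 722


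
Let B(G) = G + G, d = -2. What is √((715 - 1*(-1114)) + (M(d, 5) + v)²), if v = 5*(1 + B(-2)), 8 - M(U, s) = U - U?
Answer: √1878 ≈ 43.336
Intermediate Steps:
B(G) = 2*G
M(U, s) = 8 (M(U, s) = 8 - (U - U) = 8 - 1*0 = 8 + 0 = 8)
v = -15 (v = 5*(1 + 2*(-2)) = 5*(1 - 4) = 5*(-3) = -15)
√((715 - 1*(-1114)) + (M(d, 5) + v)²) = √((715 - 1*(-1114)) + (8 - 15)²) = √((715 + 1114) + (-7)²) = √(1829 + 49) = √1878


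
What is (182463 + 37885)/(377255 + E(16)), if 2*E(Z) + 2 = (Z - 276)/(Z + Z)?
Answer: 3525568/6035999 ≈ 0.58409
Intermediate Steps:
E(Z) = -1 + (-276 + Z)/(4*Z) (E(Z) = -1 + ((Z - 276)/(Z + Z))/2 = -1 + ((-276 + Z)/((2*Z)))/2 = -1 + ((-276 + Z)*(1/(2*Z)))/2 = -1 + ((-276 + Z)/(2*Z))/2 = -1 + (-276 + Z)/(4*Z))
(182463 + 37885)/(377255 + E(16)) = (182463 + 37885)/(377255 + (-3/4 - 69/16)) = 220348/(377255 + (-3/4 - 69*1/16)) = 220348/(377255 + (-3/4 - 69/16)) = 220348/(377255 - 81/16) = 220348/(6035999/16) = 220348*(16/6035999) = 3525568/6035999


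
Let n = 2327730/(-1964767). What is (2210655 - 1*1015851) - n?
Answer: 2347513798398/1964767 ≈ 1.1948e+6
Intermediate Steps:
n = -2327730/1964767 (n = 2327730*(-1/1964767) = -2327730/1964767 ≈ -1.1847)
(2210655 - 1*1015851) - n = (2210655 - 1*1015851) - 1*(-2327730/1964767) = (2210655 - 1015851) + 2327730/1964767 = 1194804 + 2327730/1964767 = 2347513798398/1964767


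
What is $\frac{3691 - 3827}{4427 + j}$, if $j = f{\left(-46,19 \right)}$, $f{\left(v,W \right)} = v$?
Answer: $- \frac{136}{4381} \approx -0.031043$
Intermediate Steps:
$j = -46$
$\frac{3691 - 3827}{4427 + j} = \frac{3691 - 3827}{4427 - 46} = - \frac{136}{4381}$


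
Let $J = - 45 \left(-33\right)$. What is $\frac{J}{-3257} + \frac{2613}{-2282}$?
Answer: $- \frac{11899311}{7432474} \approx -1.601$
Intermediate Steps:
$J = 1485$ ($J = \left(-1\right) \left(-1485\right) = 1485$)
$\frac{J}{-3257} + \frac{2613}{-2282} = \frac{1485}{-3257} + \frac{2613}{-2282} = 1485 \left(- \frac{1}{3257}\right) + 2613 \left(- \frac{1}{2282}\right) = - \frac{1485}{3257} - \frac{2613}{2282} = - \frac{11899311}{7432474}$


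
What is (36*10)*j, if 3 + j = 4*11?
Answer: 14760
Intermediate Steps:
j = 41 (j = -3 + 4*11 = -3 + 44 = 41)
(36*10)*j = (36*10)*41 = 360*41 = 14760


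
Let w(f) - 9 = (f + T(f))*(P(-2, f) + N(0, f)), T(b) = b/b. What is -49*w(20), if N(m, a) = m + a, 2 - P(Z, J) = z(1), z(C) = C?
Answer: -22050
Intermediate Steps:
P(Z, J) = 1 (P(Z, J) = 2 - 1*1 = 2 - 1 = 1)
T(b) = 1
N(m, a) = a + m
w(f) = 9 + (1 + f)² (w(f) = 9 + (f + 1)*(1 + (f + 0)) = 9 + (1 + f)*(1 + f) = 9 + (1 + f)²)
-49*w(20) = -49*(10 + 20² + 2*20) = -49*(10 + 400 + 40) = -49*450 = -22050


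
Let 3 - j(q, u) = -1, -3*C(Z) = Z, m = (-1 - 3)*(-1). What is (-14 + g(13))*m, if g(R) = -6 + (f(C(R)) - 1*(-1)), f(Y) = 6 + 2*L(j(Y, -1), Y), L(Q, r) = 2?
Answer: -36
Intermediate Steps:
m = 4 (m = -4*(-1) = 4)
C(Z) = -Z/3
j(q, u) = 4 (j(q, u) = 3 - 1*(-1) = 3 + 1 = 4)
f(Y) = 10 (f(Y) = 6 + 2*2 = 6 + 4 = 10)
g(R) = 5 (g(R) = -6 + (10 - 1*(-1)) = -6 + (10 + 1) = -6 + 11 = 5)
(-14 + g(13))*m = (-14 + 5)*4 = -9*4 = -36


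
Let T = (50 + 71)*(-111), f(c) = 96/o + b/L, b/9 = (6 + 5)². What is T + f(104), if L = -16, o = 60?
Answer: -1079797/80 ≈ -13497.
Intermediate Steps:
b = 1089 (b = 9*(6 + 5)² = 9*11² = 9*121 = 1089)
f(c) = -5317/80 (f(c) = 96/60 + 1089/(-16) = 96*(1/60) + 1089*(-1/16) = 8/5 - 1089/16 = -5317/80)
T = -13431 (T = 121*(-111) = -13431)
T + f(104) = -13431 - 5317/80 = -1079797/80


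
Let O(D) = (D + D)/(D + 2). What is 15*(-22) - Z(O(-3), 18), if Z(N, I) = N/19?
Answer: -6276/19 ≈ -330.32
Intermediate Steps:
O(D) = 2*D/(2 + D) (O(D) = (2*D)/(2 + D) = 2*D/(2 + D))
Z(N, I) = N/19 (Z(N, I) = N*(1/19) = N/19)
15*(-22) - Z(O(-3), 18) = 15*(-22) - 2*(-3)/(2 - 3)/19 = -330 - 2*(-3)/(-1)/19 = -330 - 2*(-3)*(-1)/19 = -330 - 6/19 = -6276/19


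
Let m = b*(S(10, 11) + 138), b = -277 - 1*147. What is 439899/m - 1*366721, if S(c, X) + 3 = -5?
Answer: -20214101419/55120 ≈ -3.6673e+5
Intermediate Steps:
S(c, X) = -8 (S(c, X) = -3 - 5 = -8)
b = -424 (b = -277 - 147 = -424)
m = -55120 (m = -424*(-8 + 138) = -424*130 = -55120)
439899/m - 1*366721 = 439899/(-55120) - 1*366721 = 439899*(-1/55120) - 366721 = -439899/55120 - 366721 = -20214101419/55120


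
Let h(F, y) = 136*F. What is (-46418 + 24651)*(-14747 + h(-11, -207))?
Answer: 353561381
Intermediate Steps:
(-46418 + 24651)*(-14747 + h(-11, -207)) = (-46418 + 24651)*(-14747 + 136*(-11)) = -21767*(-14747 - 1496) = -21767*(-16243) = 353561381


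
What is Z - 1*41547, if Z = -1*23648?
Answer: -65195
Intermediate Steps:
Z = -23648
Z - 1*41547 = -23648 - 1*41547 = -23648 - 41547 = -65195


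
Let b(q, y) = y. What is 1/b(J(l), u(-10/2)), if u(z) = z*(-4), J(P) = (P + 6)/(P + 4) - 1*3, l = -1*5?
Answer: 1/20 ≈ 0.050000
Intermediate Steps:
l = -5
J(P) = -3 + (6 + P)/(4 + P) (J(P) = (6 + P)/(4 + P) - 3 = -3 + (6 + P)/(4 + P))
u(z) = -4*z
1/b(J(l), u(-10/2)) = 1/(-(-40)/2) = 1/(-4*(-5)) = 1/20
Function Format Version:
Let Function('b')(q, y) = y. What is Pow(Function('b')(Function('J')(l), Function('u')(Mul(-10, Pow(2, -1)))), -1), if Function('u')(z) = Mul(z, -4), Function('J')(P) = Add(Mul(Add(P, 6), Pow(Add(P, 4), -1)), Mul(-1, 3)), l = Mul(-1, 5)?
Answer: Rational(1, 20) ≈ 0.050000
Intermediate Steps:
l = -5
Function('J')(P) = Add(-3, Mul(Pow(Add(4, P), -1), Add(6, P))) (Function('J')(P) = Add(Mul(Add(6, P), Pow(Add(4, P), -1)), -3) = Add(Mul(Pow(Add(4, P), -1), Add(6, P)), -3) = Add(-3, Mul(Pow(Add(4, P), -1), Add(6, P))))
Function('u')(z) = Mul(-4, z)
Pow(Function('b')(Function('J')(l), Function('u')(Mul(-10, Pow(2, -1)))), -1) = Pow(Mul(-4, Mul(-10, Pow(2, -1))), -1) = Pow(Mul(-4, Mul(-10, Rational(1, 2))), -1) = Pow(Mul(-4, -5), -1) = Pow(20, -1) = Rational(1, 20)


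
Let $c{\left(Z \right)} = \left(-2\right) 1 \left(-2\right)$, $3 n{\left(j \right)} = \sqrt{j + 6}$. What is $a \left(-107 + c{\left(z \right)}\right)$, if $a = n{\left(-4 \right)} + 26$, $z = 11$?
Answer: $-2678 - \frac{103 \sqrt{2}}{3} \approx -2726.6$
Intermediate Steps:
$n{\left(j \right)} = \frac{\sqrt{6 + j}}{3}$ ($n{\left(j \right)} = \frac{\sqrt{j + 6}}{3} = \frac{\sqrt{6 + j}}{3}$)
$c{\left(Z \right)} = 4$ ($c{\left(Z \right)} = \left(-2\right) \left(-2\right) = 4$)
$a = 26 + \frac{\sqrt{2}}{3}$ ($a = \frac{\sqrt{6 - 4}}{3} + 26 = \frac{\sqrt{2}}{3} + 26 = 26 + \frac{\sqrt{2}}{3} \approx 26.471$)
$a \left(-107 + c{\left(z \right)}\right) = \left(26 + \frac{\sqrt{2}}{3}\right) \left(-107 + 4\right) = \left(26 + \frac{\sqrt{2}}{3}\right) \left(-103\right) = -2678 - \frac{103 \sqrt{2}}{3}$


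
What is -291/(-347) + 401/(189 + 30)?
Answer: 202876/75993 ≈ 2.6697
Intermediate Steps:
-291/(-347) + 401/(189 + 30) = -291*(-1/347) + 401/219 = 291/347 + 401*(1/219) = 291/347 + 401/219 = 202876/75993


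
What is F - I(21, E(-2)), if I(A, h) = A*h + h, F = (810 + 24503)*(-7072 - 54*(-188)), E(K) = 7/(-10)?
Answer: 389820277/5 ≈ 7.7964e+7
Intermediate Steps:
E(K) = -7/10 (E(K) = 7*(-⅒) = -7/10)
F = 77964040 (F = 25313*(-7072 + 10152) = 25313*3080 = 77964040)
I(A, h) = h + A*h
F - I(21, E(-2)) = 77964040 - (-7)*(1 + 21)/10 = 77964040 - (-7)*22/10 = 77964040 - 1*(-77/5) = 77964040 + 77/5 = 389820277/5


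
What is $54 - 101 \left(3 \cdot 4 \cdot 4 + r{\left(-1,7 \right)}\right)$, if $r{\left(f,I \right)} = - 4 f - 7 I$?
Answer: $-249$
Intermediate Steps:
$r{\left(f,I \right)} = - 7 I - 4 f$
$54 - 101 \left(3 \cdot 4 \cdot 4 + r{\left(-1,7 \right)}\right) = 54 - 101 \left(3 \cdot 4 \cdot 4 - 45\right) = 54 - 101 \left(12 \cdot 4 + \left(-49 + 4\right)\right) = 54 - 101 \left(48 - 45\right) = 54 - 303 = -249$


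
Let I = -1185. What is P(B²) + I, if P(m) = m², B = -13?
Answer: 27376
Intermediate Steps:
P(B²) + I = ((-13)²)² - 1185 = 169² - 1185 = 28561 - 1185 = 27376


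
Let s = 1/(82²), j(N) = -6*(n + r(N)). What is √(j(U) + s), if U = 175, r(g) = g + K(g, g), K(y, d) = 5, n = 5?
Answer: I*√7463639/82 ≈ 33.317*I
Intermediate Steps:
r(g) = 5 + g (r(g) = g + 5 = 5 + g)
j(N) = -60 - 6*N (j(N) = -6*(5 + (5 + N)) = -6*(10 + N) = -60 - 6*N)
s = 1/6724 ≈ 0.00014872
√(j(U) + s) = √((-60 - 6*175) + 1/6724) = √((-60 - 1050) + 1/6724) = √(-1110 + 1/6724) = √(-7463639/6724) = I*√7463639/82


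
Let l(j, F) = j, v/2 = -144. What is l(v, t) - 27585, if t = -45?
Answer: -27873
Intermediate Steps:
v = -288 (v = 2*(-144) = -288)
l(v, t) - 27585 = -288 - 27585 = -27873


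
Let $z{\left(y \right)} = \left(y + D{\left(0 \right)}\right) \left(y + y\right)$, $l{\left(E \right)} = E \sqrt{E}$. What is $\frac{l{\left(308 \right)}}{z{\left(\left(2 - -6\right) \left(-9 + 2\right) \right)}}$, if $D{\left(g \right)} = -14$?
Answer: $\frac{11 \sqrt{77}}{140} \approx 0.68946$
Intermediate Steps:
$l{\left(E \right)} = E^{\frac{3}{2}}$
$z{\left(y \right)} = 2 y \left(-14 + y\right)$ ($z{\left(y \right)} = \left(y - 14\right) \left(y + y\right) = \left(-14 + y\right) 2 y = 2 y \left(-14 + y\right)$)
$\frac{l{\left(308 \right)}}{z{\left(\left(2 - -6\right) \left(-9 + 2\right) \right)}} = \frac{308^{\frac{3}{2}}}{2 \left(2 - -6\right) \left(-9 + 2\right) \left(-14 + \left(2 - -6\right) \left(-9 + 2\right)\right)} = \frac{616 \sqrt{77}}{2 \left(2 + 6\right) \left(-7\right) \left(-14 + \left(2 + 6\right) \left(-7\right)\right)} = \frac{616 \sqrt{77}}{2 \cdot 8 \left(-7\right) \left(-14 + 8 \left(-7\right)\right)} = \frac{616 \sqrt{77}}{2 \left(-56\right) \left(-14 - 56\right)} = \frac{616 \sqrt{77}}{2 \left(-56\right) \left(-70\right)} = \frac{616 \sqrt{77}}{7840} = 616 \sqrt{77} \cdot \frac{1}{7840} = \frac{11 \sqrt{77}}{140}$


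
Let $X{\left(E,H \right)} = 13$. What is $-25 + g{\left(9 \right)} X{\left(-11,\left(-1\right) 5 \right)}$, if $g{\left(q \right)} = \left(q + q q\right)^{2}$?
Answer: $105275$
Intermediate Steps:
$g{\left(q \right)} = \left(q + q^{2}\right)^{2}$
$-25 + g{\left(9 \right)} X{\left(-11,\left(-1\right) 5 \right)} = -25 + 9^{2} \left(1 + 9\right)^{2} \cdot 13 = -25 + 81 \cdot 10^{2} \cdot 13 = -25 + 81 \cdot 100 \cdot 13 = -25 + 8100 \cdot 13 = -25 + 105300 = 105275$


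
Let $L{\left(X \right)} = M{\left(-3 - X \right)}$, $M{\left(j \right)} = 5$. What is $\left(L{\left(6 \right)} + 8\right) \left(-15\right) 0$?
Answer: $0$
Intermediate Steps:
$L{\left(X \right)} = 5$
$\left(L{\left(6 \right)} + 8\right) \left(-15\right) 0 = \left(5 + 8\right) \left(-15\right) 0 = 13 \left(-15\right) 0 = \left(-195\right) 0 = 0$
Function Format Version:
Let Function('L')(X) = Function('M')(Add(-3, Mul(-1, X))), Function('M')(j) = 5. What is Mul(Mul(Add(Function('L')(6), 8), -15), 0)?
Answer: 0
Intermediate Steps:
Function('L')(X) = 5
Mul(Mul(Add(Function('L')(6), 8), -15), 0) = Mul(Mul(Add(5, 8), -15), 0) = Mul(Mul(13, -15), 0) = Mul(-195, 0) = 0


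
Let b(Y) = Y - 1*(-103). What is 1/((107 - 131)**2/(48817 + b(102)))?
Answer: 24511/288 ≈ 85.108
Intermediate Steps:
b(Y) = 103 + Y (b(Y) = Y + 103 = 103 + Y)
1/((107 - 131)**2/(48817 + b(102))) = 1/((107 - 131)**2/(48817 + (103 + 102))) = 1/((-24)**2/(48817 + 205)) = 1/(576/49022) = 1/(576*(1/49022)) = 1/(288/24511) = 24511/288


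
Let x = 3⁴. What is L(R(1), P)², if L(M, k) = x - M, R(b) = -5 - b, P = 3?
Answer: 7569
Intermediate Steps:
x = 81
L(M, k) = 81 - M
L(R(1), P)² = (81 - (-5 - 1*1))² = (81 - (-5 - 1))² = (81 - 1*(-6))² = (81 + 6)² = 87² = 7569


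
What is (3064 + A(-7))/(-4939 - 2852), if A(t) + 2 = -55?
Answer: -3007/7791 ≈ -0.38596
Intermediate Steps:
A(t) = -57 (A(t) = -2 - 55 = -57)
(3064 + A(-7))/(-4939 - 2852) = (3064 - 57)/(-4939 - 2852) = 3007/(-7791) = 3007*(-1/7791) = -3007/7791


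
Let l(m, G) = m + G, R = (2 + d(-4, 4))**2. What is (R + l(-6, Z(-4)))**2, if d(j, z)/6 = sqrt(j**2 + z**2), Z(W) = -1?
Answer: 1338633 + 220608*sqrt(2) ≈ 1.6506e+6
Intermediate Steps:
d(j, z) = 6*sqrt(j**2 + z**2)
R = (2 + 24*sqrt(2))**2 (R = (2 + 6*sqrt((-4)**2 + 4**2))**2 = (2 + 6*sqrt(16 + 16))**2 = (2 + 6*sqrt(32))**2 = (2 + 6*(4*sqrt(2)))**2 = (2 + 24*sqrt(2))**2 ≈ 1291.8)
l(m, G) = G + m
(R + l(-6, Z(-4)))**2 = ((1156 + 96*sqrt(2)) + (-1 - 6))**2 = ((1156 + 96*sqrt(2)) - 7)**2 = (1149 + 96*sqrt(2))**2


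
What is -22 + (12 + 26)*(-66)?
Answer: -2530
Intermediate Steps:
-22 + (12 + 26)*(-66) = -22 + 38*(-66) = -22 - 2508 = -2530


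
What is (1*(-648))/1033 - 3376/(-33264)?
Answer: -1129229/2147607 ≈ -0.52581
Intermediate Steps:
(1*(-648))/1033 - 3376/(-33264) = -648*1/1033 - 3376*(-1/33264) = -648/1033 + 211/2079 = -1129229/2147607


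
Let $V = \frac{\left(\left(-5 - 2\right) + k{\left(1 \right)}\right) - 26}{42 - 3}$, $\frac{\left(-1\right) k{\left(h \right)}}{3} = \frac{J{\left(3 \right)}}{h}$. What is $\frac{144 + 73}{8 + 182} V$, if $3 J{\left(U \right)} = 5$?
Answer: $- \frac{217}{195} \approx -1.1128$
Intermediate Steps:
$J{\left(U \right)} = \frac{5}{3}$ ($J{\left(U \right)} = \frac{1}{3} \cdot 5 = \frac{5}{3}$)
$k{\left(h \right)} = - \frac{5}{h}$ ($k{\left(h \right)} = - 3 \frac{5}{3 h} = - \frac{5}{h}$)
$V = - \frac{38}{39}$ ($V = \frac{\left(\left(-5 - 2\right) - \frac{5}{1}\right) - 26}{42 - 3} = \frac{\left(\left(-5 - 2\right) - 5\right) - 26}{39} = \left(\left(-7 - 5\right) - 26\right) \frac{1}{39} = \left(-12 - 26\right) \frac{1}{39} = \left(-38\right) \frac{1}{39} = - \frac{38}{39} \approx -0.97436$)
$\frac{144 + 73}{8 + 182} V = \frac{144 + 73}{8 + 182} \left(- \frac{38}{39}\right) = \frac{217}{190} \left(- \frac{38}{39}\right) = - \frac{217}{195}$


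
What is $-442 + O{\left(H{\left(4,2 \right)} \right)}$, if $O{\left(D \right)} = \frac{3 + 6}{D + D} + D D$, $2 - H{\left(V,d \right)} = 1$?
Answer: $- \frac{873}{2} \approx -436.5$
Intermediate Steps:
$H{\left(V,d \right)} = 1$ ($H{\left(V,d \right)} = 2 - 1 = 1$)
$O{\left(D \right)} = D^{2} + \frac{9}{2 D}$ ($O{\left(D \right)} = \frac{9}{2 D} + D^{2} = D^{2} + \frac{9}{2 D}$)
$-442 + O{\left(H{\left(4,2 \right)} \right)} = -442 + \frac{\frac{9}{2} + 1^{3}}{1} = -442 + 1 \left(\frac{9}{2} + 1\right) = -442 + 1 \cdot \frac{11}{2} = -442 + \frac{11}{2} = - \frac{873}{2}$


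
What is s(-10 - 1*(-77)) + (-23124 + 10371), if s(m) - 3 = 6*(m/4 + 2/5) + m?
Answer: -125801/10 ≈ -12580.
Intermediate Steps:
s(m) = 27/5 + 5*m/2 (s(m) = 3 + (6*(m/4 + 2/5) + m) = 3 + (6*(2/5 + m/4) + m) = 3 + ((12/5 + 3*m/2) + m) = 3 + (12/5 + 5*m/2) = 27/5 + 5*m/2)
s(-10 - 1*(-77)) + (-23124 + 10371) = (27/5 + 5*(-10 - 1*(-77))/2) + (-23124 + 10371) = (27/5 + 5*(-10 + 77)/2) - 12753 = (27/5 + (5/2)*67) - 12753 = (27/5 + 335/2) - 12753 = 1729/10 - 12753 = -125801/10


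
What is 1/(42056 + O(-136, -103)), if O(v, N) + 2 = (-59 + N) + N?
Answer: 1/41789 ≈ 2.3930e-5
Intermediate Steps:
O(v, N) = -61 + 2*N (O(v, N) = -2 + ((-59 + N) + N) = -2 + (-59 + 2*N) = -61 + 2*N)
1/(42056 + O(-136, -103)) = 1/(42056 + (-61 + 2*(-103))) = 1/(42056 + (-61 - 206)) = 1/(42056 - 267) = 1/41789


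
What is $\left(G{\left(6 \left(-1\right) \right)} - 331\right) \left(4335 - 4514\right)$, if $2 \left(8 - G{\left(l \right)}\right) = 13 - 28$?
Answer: $\frac{112949}{2} \approx 56475.0$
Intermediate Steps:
$G{\left(l \right)} = \frac{31}{2}$ ($G{\left(l \right)} = 8 - \frac{13 - 28}{2} = 8 - - \frac{15}{2} = 8 + \frac{15}{2} = \frac{31}{2}$)
$\left(G{\left(6 \left(-1\right) \right)} - 331\right) \left(4335 - 4514\right) = \left(\frac{31}{2} - 331\right) \left(4335 - 4514\right) = \left(- \frac{631}{2}\right) \left(-179\right) = \frac{112949}{2}$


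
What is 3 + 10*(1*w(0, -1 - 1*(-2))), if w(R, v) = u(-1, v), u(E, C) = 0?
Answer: 3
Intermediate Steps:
w(R, v) = 0
3 + 10*(1*w(0, -1 - 1*(-2))) = 3 + 10*(1*0) = 3 + 10*0 = 3 + 0 = 3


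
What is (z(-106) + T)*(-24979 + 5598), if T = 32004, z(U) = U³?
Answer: 22462811572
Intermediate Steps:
(z(-106) + T)*(-24979 + 5598) = ((-106)³ + 32004)*(-24979 + 5598) = (-1191016 + 32004)*(-19381) = -1159012*(-19381) = 22462811572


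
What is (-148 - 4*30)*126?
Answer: -33768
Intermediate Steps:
(-148 - 4*30)*126 = (-148 - 120)*126 = -268*126 = -33768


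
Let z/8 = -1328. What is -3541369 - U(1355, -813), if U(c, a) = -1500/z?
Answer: -9405876439/2656 ≈ -3.5414e+6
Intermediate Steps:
z = -10624 (z = 8*(-1328) = -10624)
U(c, a) = 375/2656 (U(c, a) = -1500/(-10624) = -1500*(-1/10624) = 375/2656)
-3541369 - U(1355, -813) = -3541369 - 1*375/2656 = -3541369 - 375/2656 = -9405876439/2656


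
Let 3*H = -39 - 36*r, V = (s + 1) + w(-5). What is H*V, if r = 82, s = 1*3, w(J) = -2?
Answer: -1994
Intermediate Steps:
s = 3
V = 2 (V = (3 + 1) - 2 = 4 - 2 = 2)
H = -997 (H = (-39 - 36*82)/3 = (-39 - 2952)/3 = (1/3)*(-2991) = -997)
H*V = -997*2 = -1994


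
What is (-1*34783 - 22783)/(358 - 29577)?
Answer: 57566/29219 ≈ 1.9702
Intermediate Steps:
(-1*34783 - 22783)/(358 - 29577) = (-34783 - 22783)/(-29219) = -57566*(-1/29219) = 57566/29219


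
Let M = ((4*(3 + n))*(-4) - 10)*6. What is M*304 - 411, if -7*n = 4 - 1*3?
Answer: -714237/7 ≈ -1.0203e+5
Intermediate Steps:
n = -⅐ (n = -(4 - 1*3)/7 = -(4 - 3)/7 = -⅐*1 = -⅐ ≈ -0.14286)
M = -2340/7 (M = ((4*(3 - ⅐))*(-4) - 10)*6 = ((4*(20/7))*(-4) - 10)*6 = ((80/7)*(-4) - 10)*6 = (-320/7 - 10)*6 = -390/7*6 = -2340/7 ≈ -334.29)
M*304 - 411 = -2340/7*304 - 411 = -711360/7 - 411 = -714237/7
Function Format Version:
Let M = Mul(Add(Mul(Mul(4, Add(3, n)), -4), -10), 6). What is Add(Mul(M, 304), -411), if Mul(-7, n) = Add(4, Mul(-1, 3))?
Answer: Rational(-714237, 7) ≈ -1.0203e+5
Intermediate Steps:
n = Rational(-1, 7) (n = Mul(Rational(-1, 7), Add(4, Mul(-1, 3))) = Mul(Rational(-1, 7), Add(4, -3)) = Mul(Rational(-1, 7), 1) = Rational(-1, 7) ≈ -0.14286)
M = Rational(-2340, 7) (M = Mul(Add(Mul(Mul(4, Add(3, Rational(-1, 7))), -4), -10), 6) = Mul(Add(Mul(Mul(4, Rational(20, 7)), -4), -10), 6) = Mul(Add(Mul(Rational(80, 7), -4), -10), 6) = Mul(Add(Rational(-320, 7), -10), 6) = Mul(Rational(-390, 7), 6) = Rational(-2340, 7) ≈ -334.29)
Add(Mul(M, 304), -411) = Add(Mul(Rational(-2340, 7), 304), -411) = Add(Rational(-711360, 7), -411) = Rational(-714237, 7)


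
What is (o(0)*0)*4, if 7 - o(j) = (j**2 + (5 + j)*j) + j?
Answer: 0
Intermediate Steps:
o(j) = 7 - j - j**2 - j*(5 + j) (o(j) = 7 - ((j**2 + (5 + j)*j) + j) = 7 - ((j**2 + j*(5 + j)) + j) = 7 - (j + j**2 + j*(5 + j)) = 7 + (-j - j**2 - j*(5 + j)) = 7 - j - j**2 - j*(5 + j))
(o(0)*0)*4 = ((7 - 6*0 - 2*0**2)*0)*4 = ((7 + 0 - 2*0)*0)*4 = ((7 + 0 + 0)*0)*4 = (7*0)*4 = 0*4 = 0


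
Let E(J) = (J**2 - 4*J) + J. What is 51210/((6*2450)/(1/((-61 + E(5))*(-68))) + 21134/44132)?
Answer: 1129999860/1124915864167 ≈ 0.0010045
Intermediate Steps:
E(J) = J**2 - 3*J
51210/((6*2450)/(1/((-61 + E(5))*(-68))) + 21134/44132) = 51210/((6*2450)/(1/((-61 + 5*(-3 + 5))*(-68))) + 21134/44132) = 51210/(14700/(1/((-61 + 5*2)*(-68))) + 21134*(1/44132)) = 51210/(14700/(1/((-61 + 10)*(-68))) + 10567/22066) = 51210/(14700/(1/(-51*(-68))) + 10567/22066) = 51210/(14700/(1/3468) + 10567/22066) = 51210/(14700*3468 + 10567/22066) = 51210/(50979600 + 10567/22066) = 51210/(1124915864167/22066) = 51210*(22066/1124915864167) = 1129999860/1124915864167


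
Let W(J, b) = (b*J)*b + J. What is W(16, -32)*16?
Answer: 262400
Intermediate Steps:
W(J, b) = J + J*b² (W(J, b) = (J*b)*b + J = J*b² + J = J + J*b²)
W(16, -32)*16 = (16*(1 + (-32)²))*16 = (16*(1 + 1024))*16 = (16*1025)*16 = 16400*16 = 262400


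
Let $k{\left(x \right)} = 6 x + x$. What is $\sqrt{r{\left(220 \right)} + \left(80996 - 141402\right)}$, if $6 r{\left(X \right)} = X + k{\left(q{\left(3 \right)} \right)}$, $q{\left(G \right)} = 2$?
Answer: $i \sqrt{60367} \approx 245.7 i$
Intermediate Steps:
$k{\left(x \right)} = 7 x$
$r{\left(X \right)} = \frac{7}{3} + \frac{X}{6}$ ($r{\left(X \right)} = \frac{X + 7 \cdot 2}{6} = \frac{X + 14}{6} = \frac{14 + X}{6} = \frac{7}{3} + \frac{X}{6}$)
$\sqrt{r{\left(220 \right)} + \left(80996 - 141402\right)} = \sqrt{\left(\frac{7}{3} + \frac{1}{6} \cdot 220\right) + \left(80996 - 141402\right)} = \sqrt{\left(\frac{7}{3} + \frac{110}{3}\right) - 60406} = \sqrt{39 - 60406} = \sqrt{-60367} = i \sqrt{60367}$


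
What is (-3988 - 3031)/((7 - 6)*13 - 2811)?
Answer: 7019/2798 ≈ 2.5086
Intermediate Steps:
(-3988 - 3031)/((7 - 6)*13 - 2811) = -7019/(1*13 - 2811) = -7019/(13 - 2811) = -7019/(-2798) = -7019*(-1/2798) = 7019/2798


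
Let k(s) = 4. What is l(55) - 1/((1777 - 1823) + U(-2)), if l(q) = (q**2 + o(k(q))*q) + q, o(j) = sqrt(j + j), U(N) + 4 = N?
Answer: 160161/52 + 110*sqrt(2) ≈ 3235.6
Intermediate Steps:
U(N) = -4 + N
o(j) = sqrt(2)*sqrt(j) (o(j) = sqrt(2*j) = sqrt(2)*sqrt(j))
l(q) = q + q**2 + 2*q*sqrt(2) (l(q) = (q**2 + (sqrt(2)*sqrt(4))*q) + q = (q**2 + (sqrt(2)*2)*q) + q = (q**2 + (2*sqrt(2))*q) + q = (q**2 + 2*q*sqrt(2)) + q = q + q**2 + 2*q*sqrt(2))
l(55) - 1/((1777 - 1823) + U(-2)) = 55*(1 + 55 + 2*sqrt(2)) - 1/((1777 - 1823) + (-4 - 2)) = 55*(56 + 2*sqrt(2)) - 1/(-46 - 6) = (3080 + 110*sqrt(2)) - 1/(-52) = (3080 + 110*sqrt(2)) - 1*(-1/52) = (3080 + 110*sqrt(2)) + 1/52 = 160161/52 + 110*sqrt(2)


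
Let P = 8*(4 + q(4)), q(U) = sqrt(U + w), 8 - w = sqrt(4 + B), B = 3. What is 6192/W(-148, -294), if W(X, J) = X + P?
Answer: -6192/(116 - 8*sqrt(12 - sqrt(7))) ≈ -67.648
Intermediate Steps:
w = 8 - sqrt(7) (w = 8 - sqrt(4 + 3) = 8 - sqrt(7) ≈ 5.3542)
q(U) = sqrt(8 + U - sqrt(7)) (q(U) = sqrt(U + (8 - sqrt(7))) = sqrt(8 + U - sqrt(7)))
P = 32 + 8*sqrt(12 - sqrt(7)) (P = 8*(4 + sqrt(8 + 4 - sqrt(7))) = 8*(4 + sqrt(12 - sqrt(7))) = 32 + 8*sqrt(12 - sqrt(7)) ≈ 56.468)
W(X, J) = 32 + X + 8*sqrt(12 - sqrt(7)) (W(X, J) = X + (32 + 8*sqrt(12 - sqrt(7))) = 32 + X + 8*sqrt(12 - sqrt(7)))
6192/W(-148, -294) = 6192/(32 - 148 + 8*sqrt(12 - sqrt(7))) = 6192/(-116 + 8*sqrt(12 - sqrt(7)))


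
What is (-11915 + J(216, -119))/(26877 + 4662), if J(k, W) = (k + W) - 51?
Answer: -11869/31539 ≈ -0.37633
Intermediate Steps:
J(k, W) = -51 + W + k (J(k, W) = (W + k) - 51 = -51 + W + k)
(-11915 + J(216, -119))/(26877 + 4662) = (-11915 + (-51 - 119 + 216))/(26877 + 4662) = (-11915 + 46)/31539 = -11869*1/31539 = -11869/31539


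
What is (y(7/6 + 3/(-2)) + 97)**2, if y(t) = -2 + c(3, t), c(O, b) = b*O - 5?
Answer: 7921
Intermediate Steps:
c(O, b) = -5 + O*b (c(O, b) = O*b - 5 = -5 + O*b)
y(t) = -7 + 3*t (y(t) = -2 + (-5 + 3*t) = -7 + 3*t)
(y(7/6 + 3/(-2)) + 97)**2 = ((-7 + 3*(7/6 + 3/(-2))) + 97)**2 = ((-7 + 3*(7*(1/6) + 3*(-1/2))) + 97)**2 = ((-7 + 3*(7/6 - 3/2)) + 97)**2 = ((-7 + 3*(-1/3)) + 97)**2 = ((-7 - 1) + 97)**2 = (-8 + 97)**2 = 89**2 = 7921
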